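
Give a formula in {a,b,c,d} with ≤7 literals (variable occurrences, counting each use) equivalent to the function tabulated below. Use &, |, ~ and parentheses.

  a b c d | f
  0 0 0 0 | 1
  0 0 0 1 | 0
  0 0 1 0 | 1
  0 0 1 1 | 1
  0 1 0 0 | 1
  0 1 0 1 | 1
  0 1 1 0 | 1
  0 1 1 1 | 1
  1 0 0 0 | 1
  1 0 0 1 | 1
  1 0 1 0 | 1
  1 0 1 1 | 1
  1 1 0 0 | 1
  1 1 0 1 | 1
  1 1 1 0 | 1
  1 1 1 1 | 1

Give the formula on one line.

  ~d = 1010101010101010
  (c | ~d) = 1011101110111011
  (b | (c | ~d)) = 1011111110111111
  (b | a) = 0000111111111111
  (d & (b | a)) = 0000010101010101
  ((b | (c | ~d)) | (d & (b | a))) = 1011111111111111

((b | (c | ~d)) | (d & (b | a)))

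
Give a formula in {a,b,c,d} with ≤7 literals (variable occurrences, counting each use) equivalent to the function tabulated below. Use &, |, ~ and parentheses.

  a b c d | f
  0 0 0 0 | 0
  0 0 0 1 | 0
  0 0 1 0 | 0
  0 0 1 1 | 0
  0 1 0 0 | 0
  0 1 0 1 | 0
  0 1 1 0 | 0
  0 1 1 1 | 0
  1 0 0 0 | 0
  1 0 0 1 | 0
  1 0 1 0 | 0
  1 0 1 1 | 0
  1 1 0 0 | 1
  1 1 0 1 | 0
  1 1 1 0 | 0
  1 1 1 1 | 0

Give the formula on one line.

((~a | b) & ((~c & a) & ~d))

  ~a = 1111111100000000
  (~a | b) = 1111111100001111
  ~c = 1100110011001100
  (~c & a) = 0000000011001100
  ~d = 1010101010101010
  ((~c & a) & ~d) = 0000000010001000
  ((~a | b) & ((~c & a) & ~d)) = 0000000000001000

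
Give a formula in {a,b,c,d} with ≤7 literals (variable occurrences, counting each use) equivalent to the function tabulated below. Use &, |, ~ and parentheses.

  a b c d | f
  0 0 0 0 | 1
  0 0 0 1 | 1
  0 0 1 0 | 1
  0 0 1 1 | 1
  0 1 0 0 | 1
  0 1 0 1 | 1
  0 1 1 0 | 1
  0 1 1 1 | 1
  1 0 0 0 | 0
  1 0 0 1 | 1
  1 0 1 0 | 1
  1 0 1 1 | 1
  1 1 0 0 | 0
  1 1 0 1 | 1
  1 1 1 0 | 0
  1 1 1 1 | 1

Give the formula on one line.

((((b | a) & c) & ~b) | (~a | d))

  (b | a) = 0000111111111111
  ((b | a) & c) = 0000001100110011
  ~b = 1111000011110000
  (((b | a) & c) & ~b) = 0000000000110000
  ~a = 1111111100000000
  (~a | d) = 1111111101010101
  ((((b | a) & c) & ~b) | (~a | d)) = 1111111101110101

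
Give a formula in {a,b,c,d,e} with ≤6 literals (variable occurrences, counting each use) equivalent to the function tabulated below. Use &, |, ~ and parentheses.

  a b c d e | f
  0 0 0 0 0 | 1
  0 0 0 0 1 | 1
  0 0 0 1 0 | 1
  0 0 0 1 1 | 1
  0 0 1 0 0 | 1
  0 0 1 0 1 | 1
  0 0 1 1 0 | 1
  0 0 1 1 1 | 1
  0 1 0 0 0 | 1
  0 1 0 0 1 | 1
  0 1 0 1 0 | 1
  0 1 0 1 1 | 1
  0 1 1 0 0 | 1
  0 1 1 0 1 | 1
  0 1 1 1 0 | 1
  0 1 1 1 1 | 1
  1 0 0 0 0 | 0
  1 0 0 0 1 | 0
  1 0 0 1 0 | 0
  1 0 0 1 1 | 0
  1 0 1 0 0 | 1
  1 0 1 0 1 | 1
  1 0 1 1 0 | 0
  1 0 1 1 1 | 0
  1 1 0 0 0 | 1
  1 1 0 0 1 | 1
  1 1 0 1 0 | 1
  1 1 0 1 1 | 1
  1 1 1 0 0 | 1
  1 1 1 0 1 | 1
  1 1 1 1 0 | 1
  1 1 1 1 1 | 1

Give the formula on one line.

  ~a = 11111111111111110000000000000000
  (c | ~a) = 11111111111111110000111100001111
  ((c | ~a) | b) = 11111111111111110000111111111111
  ~d = 11001100110011001100110011001100
  (~a | ~d) = 11111111111111111100110011001100
  (((c | ~a) | b) & (~a | ~d)) = 11111111111111110000110011001100
  ((((c | ~a) | b) & (~a | ~d)) | b) = 11111111111111110000110011111111

((((c | ~a) | b) & (~a | ~d)) | b)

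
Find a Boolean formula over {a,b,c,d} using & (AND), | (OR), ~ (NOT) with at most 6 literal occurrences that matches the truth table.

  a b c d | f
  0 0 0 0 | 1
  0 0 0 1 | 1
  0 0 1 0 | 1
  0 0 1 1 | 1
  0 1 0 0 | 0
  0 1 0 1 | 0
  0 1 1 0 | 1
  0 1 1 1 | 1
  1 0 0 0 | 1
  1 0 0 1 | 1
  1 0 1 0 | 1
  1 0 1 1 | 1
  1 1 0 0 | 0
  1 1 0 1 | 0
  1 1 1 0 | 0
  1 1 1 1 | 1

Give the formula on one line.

  ~a = 1111111100000000
  (~a | d) = 1111111101010101
  (c & (~a | d)) = 0011001100010001
  ~b = 1111000011110000
  ((c & (~a | d)) | ~b) = 1111001111110001

((c & (~a | d)) | ~b)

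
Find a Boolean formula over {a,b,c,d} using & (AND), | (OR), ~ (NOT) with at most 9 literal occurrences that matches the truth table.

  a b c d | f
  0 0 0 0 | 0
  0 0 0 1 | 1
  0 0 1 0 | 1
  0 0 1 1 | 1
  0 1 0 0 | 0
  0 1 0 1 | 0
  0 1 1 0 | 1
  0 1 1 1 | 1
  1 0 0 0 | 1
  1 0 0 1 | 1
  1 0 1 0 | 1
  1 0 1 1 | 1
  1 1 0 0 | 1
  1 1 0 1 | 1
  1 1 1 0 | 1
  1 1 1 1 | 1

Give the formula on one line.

((c | a) | ((~c | b) & ((c | (~a & ~b)) & d)))

  (c | a) = 0011001111111111
  ~c = 1100110011001100
  (~c | b) = 1100111111001111
  ~a = 1111111100000000
  ~b = 1111000011110000
  (~a & ~b) = 1111000000000000
  (c | (~a & ~b)) = 1111001100110011
  ((c | (~a & ~b)) & d) = 0101000100010001
  ((~c | b) & ((c | (~a & ~b)) & d)) = 0100000100000001
  ((c | a) | ((~c | b) & ((c | (~a & ~b)) & d))) = 0111001111111111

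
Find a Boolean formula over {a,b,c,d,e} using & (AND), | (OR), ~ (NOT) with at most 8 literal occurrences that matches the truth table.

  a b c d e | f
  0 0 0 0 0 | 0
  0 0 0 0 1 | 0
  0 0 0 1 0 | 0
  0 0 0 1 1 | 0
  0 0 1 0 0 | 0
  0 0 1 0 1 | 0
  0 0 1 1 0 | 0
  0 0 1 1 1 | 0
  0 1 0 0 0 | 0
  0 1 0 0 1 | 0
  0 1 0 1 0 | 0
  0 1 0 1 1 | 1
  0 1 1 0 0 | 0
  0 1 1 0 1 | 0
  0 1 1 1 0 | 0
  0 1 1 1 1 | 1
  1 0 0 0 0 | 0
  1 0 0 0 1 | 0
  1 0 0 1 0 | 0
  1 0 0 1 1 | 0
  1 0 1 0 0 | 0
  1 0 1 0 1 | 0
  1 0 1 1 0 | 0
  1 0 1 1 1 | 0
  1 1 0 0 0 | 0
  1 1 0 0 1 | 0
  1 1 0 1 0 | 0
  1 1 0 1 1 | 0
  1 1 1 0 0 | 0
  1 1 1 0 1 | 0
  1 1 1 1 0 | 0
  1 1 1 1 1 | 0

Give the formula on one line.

((((c & ~e) | ~a) & (e & d)) & b)

  ~e = 10101010101010101010101010101010
  (c & ~e) = 00001010000010100000101000001010
  ~a = 11111111111111110000000000000000
  ((c & ~e) | ~a) = 11111111111111110000101000001010
  (e & d) = 00010001000100010001000100010001
  (((c & ~e) | ~a) & (e & d)) = 00010001000100010000000000000000
  ((((c & ~e) | ~a) & (e & d)) & b) = 00000000000100010000000000000000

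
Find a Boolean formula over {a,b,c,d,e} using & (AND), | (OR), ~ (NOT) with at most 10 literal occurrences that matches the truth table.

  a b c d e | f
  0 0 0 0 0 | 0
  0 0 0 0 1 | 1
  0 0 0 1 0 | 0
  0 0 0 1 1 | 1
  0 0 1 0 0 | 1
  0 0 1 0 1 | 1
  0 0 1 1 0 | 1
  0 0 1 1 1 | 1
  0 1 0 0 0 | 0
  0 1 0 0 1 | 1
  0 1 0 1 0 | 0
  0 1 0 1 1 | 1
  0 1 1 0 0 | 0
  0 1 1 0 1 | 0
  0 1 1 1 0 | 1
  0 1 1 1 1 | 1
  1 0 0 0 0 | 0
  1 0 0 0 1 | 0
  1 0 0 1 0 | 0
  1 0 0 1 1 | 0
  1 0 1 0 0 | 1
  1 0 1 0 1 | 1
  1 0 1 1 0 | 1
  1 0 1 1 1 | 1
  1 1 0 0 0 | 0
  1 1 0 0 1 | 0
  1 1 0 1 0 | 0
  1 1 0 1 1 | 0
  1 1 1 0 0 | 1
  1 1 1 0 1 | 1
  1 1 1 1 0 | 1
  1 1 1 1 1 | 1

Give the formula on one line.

((((c | ~d) & d) | ((~b | a) | ~c)) & ((~a & e) | c))

  ~d = 11001100110011001100110011001100
  (c | ~d) = 11001111110011111100111111001111
  ((c | ~d) & d) = 00000011000000110000001100000011
  ~b = 11111111000000001111111100000000
  (~b | a) = 11111111000000001111111111111111
  ~c = 11110000111100001111000011110000
  ((~b | a) | ~c) = 11111111111100001111111111111111
  (((c | ~d) & d) | ((~b | a) | ~c)) = 11111111111100111111111111111111
  ~a = 11111111111111110000000000000000
  (~a & e) = 01010101010101010000000000000000
  ((~a & e) | c) = 01011111010111110000111100001111
  ((((c | ~d) & d) | ((~b | a) | ~c)) & ((~a & e) | c)) = 01011111010100110000111100001111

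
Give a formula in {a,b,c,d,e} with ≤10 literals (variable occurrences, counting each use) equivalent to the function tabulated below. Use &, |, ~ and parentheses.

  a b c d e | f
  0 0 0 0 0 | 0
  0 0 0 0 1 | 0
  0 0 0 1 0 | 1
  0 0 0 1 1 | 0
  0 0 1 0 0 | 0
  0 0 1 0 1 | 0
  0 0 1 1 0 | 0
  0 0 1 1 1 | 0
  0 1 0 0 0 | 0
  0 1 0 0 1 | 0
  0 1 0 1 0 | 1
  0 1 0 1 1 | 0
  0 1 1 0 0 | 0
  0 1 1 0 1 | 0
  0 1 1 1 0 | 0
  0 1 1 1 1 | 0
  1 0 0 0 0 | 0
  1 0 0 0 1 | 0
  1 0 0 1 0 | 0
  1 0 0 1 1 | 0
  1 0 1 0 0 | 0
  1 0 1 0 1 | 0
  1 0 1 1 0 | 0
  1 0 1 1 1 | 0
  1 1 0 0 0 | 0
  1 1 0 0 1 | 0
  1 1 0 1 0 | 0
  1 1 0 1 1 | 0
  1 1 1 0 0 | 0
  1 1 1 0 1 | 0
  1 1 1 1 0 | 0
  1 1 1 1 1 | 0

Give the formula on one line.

  ~d = 11001100110011001100110011001100
  ~c = 11110000111100001111000011110000
  (~c & d) = 00110000001100000011000000110000
  (~d | (~c & d)) = 11111100111111001111110011111100
  ~e = 10101010101010101010101010101010
  (~e | a) = 10101010101010101111111111111111
  ((~e | a) & d) = 00100010001000100011001100110011
  ((~d | (~c & d)) & ((~e | a) & d)) = 00100000001000000011000000110000
  ~a = 11111111111111110000000000000000
  (a & ~d) = 00000000000000001100110011001100
  (~a | (a & ~d)) = 11111111111111111100110011001100
  (((~d | (~c & d)) & ((~e | a) & d)) & (~a | (a & ~d))) = 00100000001000000000000000000000

(((~d | (~c & d)) & ((~e | a) & d)) & (~a | (a & ~d)))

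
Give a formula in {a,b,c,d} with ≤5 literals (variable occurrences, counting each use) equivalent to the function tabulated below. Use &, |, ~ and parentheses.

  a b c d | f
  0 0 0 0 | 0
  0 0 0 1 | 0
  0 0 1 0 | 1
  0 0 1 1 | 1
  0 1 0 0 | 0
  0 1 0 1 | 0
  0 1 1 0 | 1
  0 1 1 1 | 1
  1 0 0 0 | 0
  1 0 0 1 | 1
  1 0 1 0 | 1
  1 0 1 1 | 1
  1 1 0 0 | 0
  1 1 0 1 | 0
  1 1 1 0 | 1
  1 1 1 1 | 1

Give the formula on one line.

(c | (a & ((~b & d) | ~a)))

  ~b = 1111000011110000
  (~b & d) = 0101000001010000
  ~a = 1111111100000000
  ((~b & d) | ~a) = 1111111101010000
  (a & ((~b & d) | ~a)) = 0000000001010000
  (c | (a & ((~b & d) | ~a))) = 0011001101110011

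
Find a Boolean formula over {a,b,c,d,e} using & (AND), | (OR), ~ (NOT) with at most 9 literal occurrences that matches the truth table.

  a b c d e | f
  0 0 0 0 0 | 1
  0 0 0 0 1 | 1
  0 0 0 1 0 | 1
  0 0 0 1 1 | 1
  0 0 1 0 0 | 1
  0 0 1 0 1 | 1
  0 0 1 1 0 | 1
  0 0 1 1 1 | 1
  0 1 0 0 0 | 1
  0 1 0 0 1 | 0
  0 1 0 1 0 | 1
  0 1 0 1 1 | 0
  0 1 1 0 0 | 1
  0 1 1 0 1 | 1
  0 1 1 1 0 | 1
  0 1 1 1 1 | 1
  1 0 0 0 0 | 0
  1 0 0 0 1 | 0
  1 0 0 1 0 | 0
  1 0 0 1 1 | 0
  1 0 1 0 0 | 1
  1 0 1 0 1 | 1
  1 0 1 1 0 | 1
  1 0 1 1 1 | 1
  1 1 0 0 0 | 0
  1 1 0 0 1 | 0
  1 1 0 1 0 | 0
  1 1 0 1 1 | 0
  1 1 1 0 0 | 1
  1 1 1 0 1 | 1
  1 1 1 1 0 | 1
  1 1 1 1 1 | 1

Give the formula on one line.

  ~e = 10101010101010101010101010101010
  ~b = 11111111000000001111111100000000
  ~c = 11110000111100001111000011110000
  (~b & ~c) = 11110000000000001111000000000000
  (~e | (~b & ~c)) = 11111010101010101111101010101010
  (c | (~e | (~b & ~c))) = 11111111101011111111111110101111
  ~a = 11111111111111110000000000000000
  (c | ~a) = 11111111111111110000111100001111
  ((c | (~e | (~b & ~c))) & (c | ~a)) = 11111111101011110000111100001111

((c | (~e | (~b & ~c))) & (c | ~a))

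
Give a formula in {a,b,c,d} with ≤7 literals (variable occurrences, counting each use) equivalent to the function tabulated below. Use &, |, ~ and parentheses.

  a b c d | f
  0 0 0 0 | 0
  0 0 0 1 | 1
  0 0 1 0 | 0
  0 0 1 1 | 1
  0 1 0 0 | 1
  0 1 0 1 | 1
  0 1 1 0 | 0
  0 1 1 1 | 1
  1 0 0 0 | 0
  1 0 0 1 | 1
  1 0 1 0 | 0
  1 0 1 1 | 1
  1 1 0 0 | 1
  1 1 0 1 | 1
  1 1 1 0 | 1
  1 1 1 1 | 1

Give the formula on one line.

  ~c = 1100110011001100
  (a | ~c) = 1100110011111111
  ((a | ~c) & b) = 0000110000001111
  (((a | ~c) & b) | d) = 0101110101011111

(((a | ~c) & b) | d)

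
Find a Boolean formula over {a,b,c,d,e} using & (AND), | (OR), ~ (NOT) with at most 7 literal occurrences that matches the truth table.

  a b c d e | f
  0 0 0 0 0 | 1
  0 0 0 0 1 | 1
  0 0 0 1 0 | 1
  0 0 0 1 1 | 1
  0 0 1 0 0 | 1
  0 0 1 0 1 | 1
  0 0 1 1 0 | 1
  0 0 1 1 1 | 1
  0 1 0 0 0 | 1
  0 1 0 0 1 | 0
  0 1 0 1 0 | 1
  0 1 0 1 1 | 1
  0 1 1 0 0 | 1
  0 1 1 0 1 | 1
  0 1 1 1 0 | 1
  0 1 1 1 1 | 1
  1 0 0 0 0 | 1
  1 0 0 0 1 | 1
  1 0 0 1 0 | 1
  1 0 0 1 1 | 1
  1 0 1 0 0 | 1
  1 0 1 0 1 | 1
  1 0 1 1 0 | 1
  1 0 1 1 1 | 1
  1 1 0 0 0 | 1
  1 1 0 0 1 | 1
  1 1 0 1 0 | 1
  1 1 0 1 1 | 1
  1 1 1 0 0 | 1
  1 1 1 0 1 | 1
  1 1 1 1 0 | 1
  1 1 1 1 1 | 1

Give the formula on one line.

  (c | a) = 00001111000011111111111111111111
  (d | (c | a)) = 00111111001111111111111111111111
  ~c = 11110000111100001111000011110000
  ~e = 10101010101010101010101010101010
  (~c & ~e) = 10100000101000001010000010100000
  ((d | (c | a)) | (~c & ~e)) = 10111111101111111111111111111111
  ~b = 11111111000000001111111100000000
  (((d | (c | a)) | (~c & ~e)) | ~b) = 11111111101111111111111111111111

(((d | (c | a)) | (~c & ~e)) | ~b)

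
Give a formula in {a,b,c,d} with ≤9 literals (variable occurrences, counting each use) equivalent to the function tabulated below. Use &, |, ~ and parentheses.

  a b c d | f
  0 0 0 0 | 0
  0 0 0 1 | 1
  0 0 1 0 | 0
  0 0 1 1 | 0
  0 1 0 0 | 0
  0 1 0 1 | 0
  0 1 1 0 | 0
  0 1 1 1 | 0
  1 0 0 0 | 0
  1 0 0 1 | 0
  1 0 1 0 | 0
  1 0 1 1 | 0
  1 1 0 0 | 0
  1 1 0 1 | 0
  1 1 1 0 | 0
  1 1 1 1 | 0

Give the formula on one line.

  ~a = 1111111100000000
  ~c = 1100110011001100
  (~a & ~c) = 1100110000000000
  ((~a & ~c) | b) = 1100111100001111
  (d & ((~a & ~c) | b)) = 0100010100000101
  ((d & ((~a & ~c) | b)) & ~c) = 0100010000000100
  (((d & ((~a & ~c) | b)) & ~c) | b) = 0100111100001111
  ~b = 1111000011110000
  (~b & d) = 0101000001010000
  ((((d & ((~a & ~c) | b)) & ~c) | b) & (~b & d)) = 0100000000000000

((((d & ((~a & ~c) | b)) & ~c) | b) & (~b & d))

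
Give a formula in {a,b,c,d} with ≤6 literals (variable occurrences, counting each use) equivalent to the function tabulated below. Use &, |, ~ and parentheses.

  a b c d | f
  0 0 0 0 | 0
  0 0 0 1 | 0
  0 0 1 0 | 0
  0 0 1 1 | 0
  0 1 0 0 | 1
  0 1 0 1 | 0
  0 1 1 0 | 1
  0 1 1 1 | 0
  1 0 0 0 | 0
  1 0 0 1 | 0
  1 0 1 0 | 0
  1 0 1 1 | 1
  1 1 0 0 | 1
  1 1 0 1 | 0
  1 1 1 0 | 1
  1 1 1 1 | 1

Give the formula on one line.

((b | (~b & d)) & ((c & a) | ~d))

  ~b = 1111000011110000
  (~b & d) = 0101000001010000
  (b | (~b & d)) = 0101111101011111
  (c & a) = 0000000000110011
  ~d = 1010101010101010
  ((c & a) | ~d) = 1010101010111011
  ((b | (~b & d)) & ((c & a) | ~d)) = 0000101000011011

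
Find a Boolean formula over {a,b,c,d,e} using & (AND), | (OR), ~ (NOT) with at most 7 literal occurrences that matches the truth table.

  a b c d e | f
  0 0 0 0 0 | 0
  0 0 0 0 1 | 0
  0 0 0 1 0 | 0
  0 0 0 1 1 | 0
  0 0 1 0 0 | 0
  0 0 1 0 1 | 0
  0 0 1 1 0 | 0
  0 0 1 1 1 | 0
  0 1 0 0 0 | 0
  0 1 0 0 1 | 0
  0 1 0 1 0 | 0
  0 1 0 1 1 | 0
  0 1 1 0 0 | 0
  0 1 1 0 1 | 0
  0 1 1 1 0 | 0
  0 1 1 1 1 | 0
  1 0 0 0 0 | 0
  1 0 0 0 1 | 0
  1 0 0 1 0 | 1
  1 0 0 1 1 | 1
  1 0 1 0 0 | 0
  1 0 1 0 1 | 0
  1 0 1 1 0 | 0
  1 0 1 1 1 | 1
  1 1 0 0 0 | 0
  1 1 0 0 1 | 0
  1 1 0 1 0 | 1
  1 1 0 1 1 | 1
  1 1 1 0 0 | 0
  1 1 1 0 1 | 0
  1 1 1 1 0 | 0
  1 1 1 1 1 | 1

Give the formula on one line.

  ~c = 11110000111100001111000011110000
  (~c | e) = 11110101111101011111010111110101
  (d & (~c | e)) = 00110001001100010011000100110001
  ((d & (~c | e)) & a) = 00000000000000000011000100110001

((d & (~c | e)) & a)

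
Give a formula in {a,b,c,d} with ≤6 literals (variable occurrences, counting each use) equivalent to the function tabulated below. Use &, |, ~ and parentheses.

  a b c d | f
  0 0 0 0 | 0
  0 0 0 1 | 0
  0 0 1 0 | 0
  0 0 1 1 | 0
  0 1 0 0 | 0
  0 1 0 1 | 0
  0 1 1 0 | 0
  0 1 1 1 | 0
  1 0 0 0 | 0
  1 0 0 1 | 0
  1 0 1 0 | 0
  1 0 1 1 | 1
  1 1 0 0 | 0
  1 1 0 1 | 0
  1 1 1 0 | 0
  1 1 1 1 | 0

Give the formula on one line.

(a & (~b & (d & c)))

  ~b = 1111000011110000
  (d & c) = 0001000100010001
  (~b & (d & c)) = 0001000000010000
  (a & (~b & (d & c))) = 0000000000010000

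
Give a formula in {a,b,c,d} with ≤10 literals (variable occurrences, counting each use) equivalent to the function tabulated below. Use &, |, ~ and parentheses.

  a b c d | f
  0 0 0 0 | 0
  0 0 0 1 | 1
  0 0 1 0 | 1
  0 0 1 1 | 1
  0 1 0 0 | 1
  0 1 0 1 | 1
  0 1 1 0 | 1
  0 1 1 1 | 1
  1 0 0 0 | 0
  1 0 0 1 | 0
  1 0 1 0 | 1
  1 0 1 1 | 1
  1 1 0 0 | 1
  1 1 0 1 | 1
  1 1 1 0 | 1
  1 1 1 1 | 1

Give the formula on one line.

  ~a = 1111111100000000
  (c | ~a) = 1111111100110011
  ((c | ~a) | b) = 1111111100111111
  ~b = 1111000011110000
  (~b & c) = 0011000000110000
  (b | d) = 0101111101011111
  ((~b & c) | (b | d)) = 0111111101111111
  (((c | ~a) | b) & ((~b & c) | (b | d))) = 0111111100111111

(((c | ~a) | b) & ((~b & c) | (b | d)))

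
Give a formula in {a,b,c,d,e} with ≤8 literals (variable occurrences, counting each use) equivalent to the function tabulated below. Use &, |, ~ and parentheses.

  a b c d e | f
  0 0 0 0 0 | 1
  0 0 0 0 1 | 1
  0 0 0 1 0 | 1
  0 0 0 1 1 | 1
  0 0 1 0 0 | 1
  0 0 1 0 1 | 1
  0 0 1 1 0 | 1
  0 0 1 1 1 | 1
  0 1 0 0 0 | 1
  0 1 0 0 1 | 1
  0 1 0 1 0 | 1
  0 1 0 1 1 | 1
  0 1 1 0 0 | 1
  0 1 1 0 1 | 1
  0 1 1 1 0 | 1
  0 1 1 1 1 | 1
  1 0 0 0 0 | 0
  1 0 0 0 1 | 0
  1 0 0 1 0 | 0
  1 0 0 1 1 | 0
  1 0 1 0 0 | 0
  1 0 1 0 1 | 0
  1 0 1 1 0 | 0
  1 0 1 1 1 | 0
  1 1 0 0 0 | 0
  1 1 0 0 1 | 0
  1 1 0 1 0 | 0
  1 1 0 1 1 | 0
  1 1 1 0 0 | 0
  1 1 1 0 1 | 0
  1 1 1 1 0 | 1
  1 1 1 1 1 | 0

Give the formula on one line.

(~a | ((~e & (d & c)) & (b | (e & (b | c)))))

  ~a = 11111111111111110000000000000000
  ~e = 10101010101010101010101010101010
  (d & c) = 00000011000000110000001100000011
  (~e & (d & c)) = 00000010000000100000001000000010
  (b | c) = 00001111111111110000111111111111
  (e & (b | c)) = 00000101010101010000010101010101
  (b | (e & (b | c))) = 00000101111111110000010111111111
  ((~e & (d & c)) & (b | (e & (b | c)))) = 00000000000000100000000000000010
  (~a | ((~e & (d & c)) & (b | (e & (b | c))))) = 11111111111111110000000000000010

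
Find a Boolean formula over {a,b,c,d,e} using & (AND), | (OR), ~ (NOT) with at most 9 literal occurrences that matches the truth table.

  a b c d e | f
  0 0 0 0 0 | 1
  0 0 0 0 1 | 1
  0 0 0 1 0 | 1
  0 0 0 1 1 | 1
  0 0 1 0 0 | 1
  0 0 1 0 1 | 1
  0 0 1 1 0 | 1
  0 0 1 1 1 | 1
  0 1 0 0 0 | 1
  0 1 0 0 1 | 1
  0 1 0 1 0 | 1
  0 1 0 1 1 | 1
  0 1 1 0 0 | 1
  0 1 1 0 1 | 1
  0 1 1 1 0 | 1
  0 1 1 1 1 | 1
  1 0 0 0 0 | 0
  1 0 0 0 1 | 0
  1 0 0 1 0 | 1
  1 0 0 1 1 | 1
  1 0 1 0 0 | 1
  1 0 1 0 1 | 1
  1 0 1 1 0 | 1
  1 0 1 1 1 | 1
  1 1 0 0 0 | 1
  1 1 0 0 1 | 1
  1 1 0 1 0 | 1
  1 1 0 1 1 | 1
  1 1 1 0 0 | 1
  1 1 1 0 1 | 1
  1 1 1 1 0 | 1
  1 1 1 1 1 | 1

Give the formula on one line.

  ~a = 11111111111111110000000000000000
  ~d = 11001100110011001100110011001100
  (c & ~d) = 00001100000011000000110000001100
  (~a | (c & ~d)) = 11111111111111110000110000001100
  (d | (~a | (c & ~d))) = 11111111111111110011111100111111
  (b | c) = 00001111111111110000111111111111
  ~e = 10101010101010101010101010101010
  (~e | ~d) = 11101110111011101110111011101110
  (d & (~e | ~d)) = 00100010001000100010001000100010
  ((b | c) | (d & (~e | ~d))) = 00101111111111110010111111111111
  ((d | (~a | (c & ~d))) | ((b | c) | (d & (~e | ~d)))) = 11111111111111110011111111111111

((d | (~a | (c & ~d))) | ((b | c) | (d & (~e | ~d))))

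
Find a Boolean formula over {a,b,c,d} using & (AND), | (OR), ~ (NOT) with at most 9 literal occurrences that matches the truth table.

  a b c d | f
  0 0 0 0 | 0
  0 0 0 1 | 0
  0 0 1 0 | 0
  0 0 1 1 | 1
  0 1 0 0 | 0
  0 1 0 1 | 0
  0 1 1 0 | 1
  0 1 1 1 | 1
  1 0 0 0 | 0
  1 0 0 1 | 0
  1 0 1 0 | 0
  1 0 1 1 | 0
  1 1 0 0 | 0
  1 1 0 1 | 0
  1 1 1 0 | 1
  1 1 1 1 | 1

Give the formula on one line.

  ~a = 1111111100000000
  (d & ~a) = 0101010100000000
  (c | d) = 0111011101110111
  (b & (c | d)) = 0000011100000111
  ((d & ~a) | (b & (c | d))) = 0101011100000111
  (c & ((d & ~a) | (b & (c | d)))) = 0001001100000011

(c & ((d & ~a) | (b & (c | d))))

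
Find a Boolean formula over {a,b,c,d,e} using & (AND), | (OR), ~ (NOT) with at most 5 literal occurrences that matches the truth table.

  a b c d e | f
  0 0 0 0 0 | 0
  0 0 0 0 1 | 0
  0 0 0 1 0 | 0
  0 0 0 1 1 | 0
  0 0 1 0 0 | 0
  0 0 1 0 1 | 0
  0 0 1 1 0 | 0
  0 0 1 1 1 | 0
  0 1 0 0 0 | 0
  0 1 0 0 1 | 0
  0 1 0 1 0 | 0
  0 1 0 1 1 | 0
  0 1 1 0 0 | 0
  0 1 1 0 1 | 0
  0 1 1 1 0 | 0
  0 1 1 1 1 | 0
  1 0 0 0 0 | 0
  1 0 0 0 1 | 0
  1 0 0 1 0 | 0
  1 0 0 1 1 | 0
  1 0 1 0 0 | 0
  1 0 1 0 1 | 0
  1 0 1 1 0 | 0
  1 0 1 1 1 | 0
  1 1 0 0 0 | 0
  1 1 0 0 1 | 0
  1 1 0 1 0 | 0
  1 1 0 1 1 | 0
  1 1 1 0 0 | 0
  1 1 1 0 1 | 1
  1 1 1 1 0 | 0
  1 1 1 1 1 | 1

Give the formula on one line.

(e & (a & (c & b)))

  (c & b) = 00000000000011110000000000001111
  (a & (c & b)) = 00000000000000000000000000001111
  (e & (a & (c & b))) = 00000000000000000000000000000101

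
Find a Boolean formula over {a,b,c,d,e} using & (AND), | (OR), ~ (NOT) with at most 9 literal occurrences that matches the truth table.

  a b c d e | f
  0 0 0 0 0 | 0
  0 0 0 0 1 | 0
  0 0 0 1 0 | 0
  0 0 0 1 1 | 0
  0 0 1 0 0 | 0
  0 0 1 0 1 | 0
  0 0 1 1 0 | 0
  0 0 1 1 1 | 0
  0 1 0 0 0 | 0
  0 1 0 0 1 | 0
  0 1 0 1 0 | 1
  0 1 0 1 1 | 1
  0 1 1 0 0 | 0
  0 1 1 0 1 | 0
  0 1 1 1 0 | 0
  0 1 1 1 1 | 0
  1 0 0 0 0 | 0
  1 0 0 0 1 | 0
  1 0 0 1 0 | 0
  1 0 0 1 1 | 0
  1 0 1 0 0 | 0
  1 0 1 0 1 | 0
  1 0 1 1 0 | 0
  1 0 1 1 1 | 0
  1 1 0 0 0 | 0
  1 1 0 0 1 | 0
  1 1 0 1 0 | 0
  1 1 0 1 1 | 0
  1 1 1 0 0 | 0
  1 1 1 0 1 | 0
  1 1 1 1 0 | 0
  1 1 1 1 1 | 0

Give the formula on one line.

(d & (b & ((~c | ((~d & ~e) & ~b)) & (~a | (b & c)))))

  ~c = 11110000111100001111000011110000
  ~d = 11001100110011001100110011001100
  ~e = 10101010101010101010101010101010
  (~d & ~e) = 10001000100010001000100010001000
  ~b = 11111111000000001111111100000000
  ((~d & ~e) & ~b) = 10001000000000001000100000000000
  (~c | ((~d & ~e) & ~b)) = 11111000111100001111100011110000
  ~a = 11111111111111110000000000000000
  (b & c) = 00000000000011110000000000001111
  (~a | (b & c)) = 11111111111111110000000000001111
  ((~c | ((~d & ~e) & ~b)) & (~a | (b & c))) = 11111000111100000000000000000000
  (b & ((~c | ((~d & ~e) & ~b)) & (~a | (b & c)))) = 00000000111100000000000000000000
  (d & (b & ((~c | ((~d & ~e) & ~b)) & (~a | (b & c))))) = 00000000001100000000000000000000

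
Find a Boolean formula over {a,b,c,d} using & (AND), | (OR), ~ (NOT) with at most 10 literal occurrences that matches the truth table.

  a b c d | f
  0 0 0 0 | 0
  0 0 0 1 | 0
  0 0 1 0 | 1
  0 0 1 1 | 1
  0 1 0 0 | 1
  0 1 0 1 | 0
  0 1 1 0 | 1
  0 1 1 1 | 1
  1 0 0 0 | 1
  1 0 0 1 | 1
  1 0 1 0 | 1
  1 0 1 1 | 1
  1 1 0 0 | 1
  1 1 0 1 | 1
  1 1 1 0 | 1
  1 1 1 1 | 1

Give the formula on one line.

  ~d = 1010101010101010
  (b | a) = 0000111111111111
  (~d & (b | a)) = 0000101010101010
  ((~d & (b | a)) | a) = 0000101011111111
  ~b = 1111000011110000
  ~c = 1100110011001100
  (~c & b) = 0000110000001100
  (~b | (~c & b)) = 1111110011111100
  (((~d & (b | a)) | a) & (~b | (~c & b))) = 0000100011111100
  (c | (((~d & (b | a)) | a) & (~b | (~c & b)))) = 0011101111111111

(c | (((~d & (b | a)) | a) & (~b | (~c & b))))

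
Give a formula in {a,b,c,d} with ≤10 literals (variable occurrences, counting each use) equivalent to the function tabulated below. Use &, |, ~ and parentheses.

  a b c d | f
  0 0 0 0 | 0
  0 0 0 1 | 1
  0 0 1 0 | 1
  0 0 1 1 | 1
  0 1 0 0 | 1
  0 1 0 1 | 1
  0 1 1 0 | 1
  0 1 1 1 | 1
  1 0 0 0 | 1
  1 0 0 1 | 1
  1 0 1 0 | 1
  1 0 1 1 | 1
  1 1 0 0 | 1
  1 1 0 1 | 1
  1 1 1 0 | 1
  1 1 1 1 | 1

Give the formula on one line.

  ~b = 1111000011110000
  (a & ~b) = 0000000011110000
  (b | d) = 0101111101011111
  ((a & ~b) | (b | d)) = 0101111111111111
  (c | a) = 0011001111111111
  ~d = 1010101010101010
  ~a = 1111111100000000
  (~d & ~a) = 1010101000000000
  ((~d & ~a) | a) = 1010101011111111
  ((c | a) & ((~d & ~a) | a)) = 0010001011111111
  (((a & ~b) | (b | d)) | ((c | a) & ((~d & ~a) | a))) = 0111111111111111

(((a & ~b) | (b | d)) | ((c | a) & ((~d & ~a) | a)))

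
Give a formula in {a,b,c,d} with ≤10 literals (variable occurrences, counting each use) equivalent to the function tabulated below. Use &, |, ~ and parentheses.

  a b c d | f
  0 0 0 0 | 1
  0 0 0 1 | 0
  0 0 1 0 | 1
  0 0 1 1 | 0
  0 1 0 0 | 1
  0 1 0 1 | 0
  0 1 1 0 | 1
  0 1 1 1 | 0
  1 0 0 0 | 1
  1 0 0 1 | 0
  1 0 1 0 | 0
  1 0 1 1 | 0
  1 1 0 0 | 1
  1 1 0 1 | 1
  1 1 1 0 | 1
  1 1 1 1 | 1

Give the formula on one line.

((~d & ((~c | b) | ~a)) | ((~b | a) & b))

  ~d = 1010101010101010
  ~c = 1100110011001100
  (~c | b) = 1100111111001111
  ~a = 1111111100000000
  ((~c | b) | ~a) = 1111111111001111
  (~d & ((~c | b) | ~a)) = 1010101010001010
  ~b = 1111000011110000
  (~b | a) = 1111000011111111
  ((~b | a) & b) = 0000000000001111
  ((~d & ((~c | b) | ~a)) | ((~b | a) & b)) = 1010101010001111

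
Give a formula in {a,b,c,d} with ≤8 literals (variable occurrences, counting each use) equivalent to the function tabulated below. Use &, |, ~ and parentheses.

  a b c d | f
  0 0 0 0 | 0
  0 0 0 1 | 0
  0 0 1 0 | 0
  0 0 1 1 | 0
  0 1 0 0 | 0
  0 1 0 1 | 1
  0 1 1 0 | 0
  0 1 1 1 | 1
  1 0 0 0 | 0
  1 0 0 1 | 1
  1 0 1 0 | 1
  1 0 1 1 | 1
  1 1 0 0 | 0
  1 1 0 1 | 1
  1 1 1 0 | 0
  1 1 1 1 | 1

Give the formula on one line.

  (a | b) = 0000111111111111
  ~b = 1111000011110000
  (~b & c) = 0011000000110000
  ((~b & c) | d) = 0111010101110101
  ((a | b) & ((~b & c) | d)) = 0000010101110101

((a | b) & ((~b & c) | d))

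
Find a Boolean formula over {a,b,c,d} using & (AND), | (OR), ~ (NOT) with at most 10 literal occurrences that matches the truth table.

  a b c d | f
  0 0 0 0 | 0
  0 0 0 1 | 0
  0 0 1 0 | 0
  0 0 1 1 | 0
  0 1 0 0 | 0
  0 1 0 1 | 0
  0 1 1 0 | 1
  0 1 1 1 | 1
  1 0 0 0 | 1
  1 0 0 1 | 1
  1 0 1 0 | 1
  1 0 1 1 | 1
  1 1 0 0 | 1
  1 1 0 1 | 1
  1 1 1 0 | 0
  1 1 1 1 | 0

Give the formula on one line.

((a | b) & (((~a | ~c) & ((~b | (c | a)) & b)) | ~b))

  (a | b) = 0000111111111111
  ~a = 1111111100000000
  ~c = 1100110011001100
  (~a | ~c) = 1111111111001100
  ~b = 1111000011110000
  (c | a) = 0011001111111111
  (~b | (c | a)) = 1111001111111111
  ((~b | (c | a)) & b) = 0000001100001111
  ((~a | ~c) & ((~b | (c | a)) & b)) = 0000001100001100
  (((~a | ~c) & ((~b | (c | a)) & b)) | ~b) = 1111001111111100
  ((a | b) & (((~a | ~c) & ((~b | (c | a)) & b)) | ~b)) = 0000001111111100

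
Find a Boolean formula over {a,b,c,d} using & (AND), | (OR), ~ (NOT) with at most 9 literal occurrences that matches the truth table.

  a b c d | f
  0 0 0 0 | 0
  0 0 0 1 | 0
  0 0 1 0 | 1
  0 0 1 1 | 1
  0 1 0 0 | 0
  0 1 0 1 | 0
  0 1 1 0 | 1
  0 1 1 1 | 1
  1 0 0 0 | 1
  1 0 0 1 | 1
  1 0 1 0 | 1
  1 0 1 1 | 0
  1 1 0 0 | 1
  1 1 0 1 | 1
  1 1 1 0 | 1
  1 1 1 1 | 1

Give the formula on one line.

  ~a = 1111111100000000
  (~a | b) = 1111111100001111
  ~c = 1100110011001100
  ~d = 1010101010101010
  (~c | ~d) = 1110111011101110
  ((~a | b) | (~c | ~d)) = 1111111111101111
  (c & ((~a | b) | (~c | ~d))) = 0011001100100011
  (~a | ~c) = 1111111111001100
  (a & (~a | ~c)) = 0000000011001100
  ((c & ((~a | b) | (~c | ~d))) | (a & (~a | ~c))) = 0011001111101111

((c & ((~a | b) | (~c | ~d))) | (a & (~a | ~c)))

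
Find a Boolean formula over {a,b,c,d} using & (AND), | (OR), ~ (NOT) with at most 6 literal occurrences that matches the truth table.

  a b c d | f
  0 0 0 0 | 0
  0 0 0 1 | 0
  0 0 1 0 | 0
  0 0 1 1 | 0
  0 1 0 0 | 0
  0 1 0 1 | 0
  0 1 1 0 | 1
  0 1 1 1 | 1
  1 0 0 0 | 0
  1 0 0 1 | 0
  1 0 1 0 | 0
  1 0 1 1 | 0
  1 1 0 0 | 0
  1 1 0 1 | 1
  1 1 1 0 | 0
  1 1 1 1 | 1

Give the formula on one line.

((d & (b & a)) | ((~a & c) & b))

  (b & a) = 0000000000001111
  (d & (b & a)) = 0000000000000101
  ~a = 1111111100000000
  (~a & c) = 0011001100000000
  ((~a & c) & b) = 0000001100000000
  ((d & (b & a)) | ((~a & c) & b)) = 0000001100000101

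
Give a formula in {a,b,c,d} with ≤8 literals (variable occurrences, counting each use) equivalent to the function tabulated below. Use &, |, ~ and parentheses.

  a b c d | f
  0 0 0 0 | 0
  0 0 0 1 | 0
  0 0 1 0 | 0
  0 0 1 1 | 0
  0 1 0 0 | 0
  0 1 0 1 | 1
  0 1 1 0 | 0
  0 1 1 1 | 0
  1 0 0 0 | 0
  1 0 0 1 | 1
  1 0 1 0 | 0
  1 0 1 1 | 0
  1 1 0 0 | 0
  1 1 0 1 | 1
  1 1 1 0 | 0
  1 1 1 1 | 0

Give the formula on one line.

  ~c = 1100110011001100
  (b & ~c) = 0000110000001100
  (a & ~c) = 0000000011001100
  (d & (a & ~c)) = 0000000001000100
  ((b & ~c) | (d & (a & ~c))) = 0000110001001100
  (d & ((b & ~c) | (d & (a & ~c)))) = 0000010001000100

(d & ((b & ~c) | (d & (a & ~c))))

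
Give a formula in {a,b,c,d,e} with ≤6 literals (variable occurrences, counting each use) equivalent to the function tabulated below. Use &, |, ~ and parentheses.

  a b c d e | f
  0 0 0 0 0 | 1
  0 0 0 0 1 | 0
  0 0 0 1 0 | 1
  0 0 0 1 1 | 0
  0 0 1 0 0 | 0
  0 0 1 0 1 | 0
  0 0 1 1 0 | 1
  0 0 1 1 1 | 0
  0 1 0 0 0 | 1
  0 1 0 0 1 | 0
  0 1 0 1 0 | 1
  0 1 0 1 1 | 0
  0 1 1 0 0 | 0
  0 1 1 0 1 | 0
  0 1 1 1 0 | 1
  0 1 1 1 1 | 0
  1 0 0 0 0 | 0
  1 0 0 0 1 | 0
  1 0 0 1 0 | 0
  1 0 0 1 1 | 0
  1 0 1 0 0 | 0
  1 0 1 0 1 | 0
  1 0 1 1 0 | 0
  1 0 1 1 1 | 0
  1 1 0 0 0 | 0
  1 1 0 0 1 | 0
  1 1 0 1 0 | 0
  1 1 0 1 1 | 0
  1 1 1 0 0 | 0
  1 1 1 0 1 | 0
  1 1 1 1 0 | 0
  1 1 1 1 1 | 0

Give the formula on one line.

((~a & ~e) & (d | ~c))

  ~a = 11111111111111110000000000000000
  ~e = 10101010101010101010101010101010
  (~a & ~e) = 10101010101010100000000000000000
  ~c = 11110000111100001111000011110000
  (d | ~c) = 11110011111100111111001111110011
  ((~a & ~e) & (d | ~c)) = 10100010101000100000000000000000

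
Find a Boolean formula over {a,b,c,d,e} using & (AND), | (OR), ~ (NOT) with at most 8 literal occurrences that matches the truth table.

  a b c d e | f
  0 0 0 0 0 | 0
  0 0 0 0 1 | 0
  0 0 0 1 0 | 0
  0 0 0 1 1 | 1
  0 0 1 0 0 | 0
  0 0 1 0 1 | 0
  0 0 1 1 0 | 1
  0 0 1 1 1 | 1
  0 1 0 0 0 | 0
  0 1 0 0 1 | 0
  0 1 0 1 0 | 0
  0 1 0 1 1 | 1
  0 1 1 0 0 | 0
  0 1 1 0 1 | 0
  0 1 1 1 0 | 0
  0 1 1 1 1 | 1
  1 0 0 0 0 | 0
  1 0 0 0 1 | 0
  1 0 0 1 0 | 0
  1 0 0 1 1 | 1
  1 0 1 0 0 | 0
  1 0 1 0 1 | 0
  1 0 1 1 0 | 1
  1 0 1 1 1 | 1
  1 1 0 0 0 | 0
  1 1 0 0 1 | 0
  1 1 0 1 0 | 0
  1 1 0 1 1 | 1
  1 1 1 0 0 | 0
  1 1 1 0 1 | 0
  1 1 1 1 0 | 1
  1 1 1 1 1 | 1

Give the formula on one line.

((~d | (c | e)) & (((~b | a) | e) & d))

  ~d = 11001100110011001100110011001100
  (c | e) = 01011111010111110101111101011111
  (~d | (c | e)) = 11011111110111111101111111011111
  ~b = 11111111000000001111111100000000
  (~b | a) = 11111111000000001111111111111111
  ((~b | a) | e) = 11111111010101011111111111111111
  (((~b | a) | e) & d) = 00110011000100010011001100110011
  ((~d | (c | e)) & (((~b | a) | e) & d)) = 00010011000100010001001100010011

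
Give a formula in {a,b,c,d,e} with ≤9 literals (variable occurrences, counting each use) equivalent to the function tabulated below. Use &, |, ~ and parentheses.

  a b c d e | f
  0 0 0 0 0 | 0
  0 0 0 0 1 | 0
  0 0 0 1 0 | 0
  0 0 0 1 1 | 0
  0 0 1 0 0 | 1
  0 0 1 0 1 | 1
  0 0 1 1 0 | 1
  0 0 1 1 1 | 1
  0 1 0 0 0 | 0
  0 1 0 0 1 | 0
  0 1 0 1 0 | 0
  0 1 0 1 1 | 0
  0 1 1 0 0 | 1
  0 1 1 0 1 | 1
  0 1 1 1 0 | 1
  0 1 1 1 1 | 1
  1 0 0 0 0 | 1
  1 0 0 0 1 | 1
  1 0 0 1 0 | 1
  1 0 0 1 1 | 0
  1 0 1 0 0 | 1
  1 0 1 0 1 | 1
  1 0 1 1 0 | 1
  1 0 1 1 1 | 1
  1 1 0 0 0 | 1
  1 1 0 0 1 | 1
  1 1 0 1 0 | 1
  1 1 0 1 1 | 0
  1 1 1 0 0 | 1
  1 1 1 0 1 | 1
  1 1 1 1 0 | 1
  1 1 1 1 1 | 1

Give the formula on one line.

  (c & e) = 00000101000001010000010100000101
  ~d = 11001100110011001100110011001100
  ~e = 10101010101010101010101010101010
  (~d | ~e) = 11101110111011101110111011101110
  (c | a) = 00001111000011111111111111111111
  ((~d | ~e) & (c | a)) = 00001110000011101110111011101110
  ((c & e) | ((~d | ~e) & (c | a))) = 00001111000011111110111111101111

((c & e) | ((~d | ~e) & (c | a)))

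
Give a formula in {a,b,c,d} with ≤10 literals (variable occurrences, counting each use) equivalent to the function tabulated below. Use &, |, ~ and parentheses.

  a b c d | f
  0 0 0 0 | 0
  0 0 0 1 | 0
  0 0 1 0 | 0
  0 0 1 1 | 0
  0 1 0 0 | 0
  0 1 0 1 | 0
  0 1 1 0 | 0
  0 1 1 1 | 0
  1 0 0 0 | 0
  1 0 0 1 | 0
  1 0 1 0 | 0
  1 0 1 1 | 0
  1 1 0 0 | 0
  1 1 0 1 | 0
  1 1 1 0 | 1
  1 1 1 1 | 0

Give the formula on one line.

  ~d = 1010101010101010
  (~d | a) = 1010101011111111
  ~c = 1100110011001100
  (~c | b) = 1100111111001111
  ((~d | a) & (~c | b)) = 1000101011001111
  (((~d | a) & (~c | b)) & c) = 0000001000000011
  ((((~d | a) & (~c | b)) & c) & ~d) = 0000001000000010
  (((((~d | a) & (~c | b)) & c) & ~d) & a) = 0000000000000010

(((((~d | a) & (~c | b)) & c) & ~d) & a)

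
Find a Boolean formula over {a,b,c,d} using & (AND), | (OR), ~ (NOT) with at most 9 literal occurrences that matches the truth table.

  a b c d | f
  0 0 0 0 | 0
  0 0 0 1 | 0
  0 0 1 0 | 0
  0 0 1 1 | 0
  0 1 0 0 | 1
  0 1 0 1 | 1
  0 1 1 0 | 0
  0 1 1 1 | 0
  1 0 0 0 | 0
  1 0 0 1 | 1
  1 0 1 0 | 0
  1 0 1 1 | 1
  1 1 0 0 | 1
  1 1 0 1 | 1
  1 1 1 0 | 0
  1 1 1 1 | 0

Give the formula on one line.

((((~b & a) & d) | b) & (~c | (d & (~d | ~b))))

  ~b = 1111000011110000
  (~b & a) = 0000000011110000
  ((~b & a) & d) = 0000000001010000
  (((~b & a) & d) | b) = 0000111101011111
  ~c = 1100110011001100
  ~d = 1010101010101010
  (~d | ~b) = 1111101011111010
  (d & (~d | ~b)) = 0101000001010000
  (~c | (d & (~d | ~b))) = 1101110011011100
  ((((~b & a) & d) | b) & (~c | (d & (~d | ~b)))) = 0000110001011100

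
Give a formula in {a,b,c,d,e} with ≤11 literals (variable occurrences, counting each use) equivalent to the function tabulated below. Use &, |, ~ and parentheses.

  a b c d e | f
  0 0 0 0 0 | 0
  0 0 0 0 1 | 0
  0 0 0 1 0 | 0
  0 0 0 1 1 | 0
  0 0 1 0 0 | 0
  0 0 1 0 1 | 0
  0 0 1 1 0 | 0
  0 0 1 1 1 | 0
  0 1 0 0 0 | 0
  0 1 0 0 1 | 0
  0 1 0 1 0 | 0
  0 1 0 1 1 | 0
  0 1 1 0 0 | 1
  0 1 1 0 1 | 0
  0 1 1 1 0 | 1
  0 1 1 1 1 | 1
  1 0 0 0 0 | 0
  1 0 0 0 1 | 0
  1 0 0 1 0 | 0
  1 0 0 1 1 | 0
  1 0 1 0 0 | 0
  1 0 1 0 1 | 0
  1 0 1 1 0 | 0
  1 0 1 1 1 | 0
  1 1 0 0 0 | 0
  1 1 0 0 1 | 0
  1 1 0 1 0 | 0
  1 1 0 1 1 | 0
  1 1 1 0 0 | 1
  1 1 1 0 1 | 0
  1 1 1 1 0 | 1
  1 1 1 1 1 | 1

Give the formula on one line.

  (e | b) = 01010101111111110101010111111111
  ((e | b) | d) = 01110111111111110111011111111111
  ~c = 11110000111100001111000011110000
  ~d = 11001100110011001100110011001100
  (~c | ~d) = 11111100111111001111110011111100
  (b | (~c | ~d)) = 11111100111111111111110011111111
  (((e | b) | d) & (b | (~c | ~d))) = 01110100111111110111010011111111
  (c & (((e | b) | d) & (b | (~c | ~d)))) = 00000100000011110000010000001111
  ~e = 10101010101010101010101010101010
  (d | ~e) = 10111011101110111011101110111011
  ((c & (((e | b) | d) & (b | (~c | ~d)))) & (d | ~e)) = 00000000000010110000000000001011

((c & (((e | b) | d) & (b | (~c | ~d)))) & (d | ~e))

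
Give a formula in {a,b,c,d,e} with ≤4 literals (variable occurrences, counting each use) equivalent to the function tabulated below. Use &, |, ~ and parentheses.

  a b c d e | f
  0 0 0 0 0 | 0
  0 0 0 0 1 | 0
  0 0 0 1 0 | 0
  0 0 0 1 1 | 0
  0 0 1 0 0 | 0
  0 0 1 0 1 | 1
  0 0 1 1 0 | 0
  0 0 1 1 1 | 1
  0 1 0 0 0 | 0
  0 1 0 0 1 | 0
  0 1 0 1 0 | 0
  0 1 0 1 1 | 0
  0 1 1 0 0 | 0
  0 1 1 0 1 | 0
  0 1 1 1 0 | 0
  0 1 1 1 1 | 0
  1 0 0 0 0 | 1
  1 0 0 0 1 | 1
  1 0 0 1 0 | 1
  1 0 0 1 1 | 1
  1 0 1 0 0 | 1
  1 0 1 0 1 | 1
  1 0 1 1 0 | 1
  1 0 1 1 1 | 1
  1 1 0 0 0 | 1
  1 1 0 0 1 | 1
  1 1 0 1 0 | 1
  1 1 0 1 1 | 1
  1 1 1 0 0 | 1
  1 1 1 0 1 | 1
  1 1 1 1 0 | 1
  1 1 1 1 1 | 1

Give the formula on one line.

((e & (c & ~b)) | a)

  ~b = 11111111000000001111111100000000
  (c & ~b) = 00001111000000000000111100000000
  (e & (c & ~b)) = 00000101000000000000010100000000
  ((e & (c & ~b)) | a) = 00000101000000001111111111111111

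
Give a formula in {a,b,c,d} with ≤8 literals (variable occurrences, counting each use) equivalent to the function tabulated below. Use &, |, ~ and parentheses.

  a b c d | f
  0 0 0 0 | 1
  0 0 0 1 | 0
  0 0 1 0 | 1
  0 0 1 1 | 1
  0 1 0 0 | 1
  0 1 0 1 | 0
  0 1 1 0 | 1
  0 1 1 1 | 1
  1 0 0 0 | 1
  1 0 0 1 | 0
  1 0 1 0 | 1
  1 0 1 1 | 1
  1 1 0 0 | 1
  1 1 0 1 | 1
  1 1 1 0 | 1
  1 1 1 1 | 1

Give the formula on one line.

(((a & ~c) & (b | ~d)) | (~d | c))

  ~c = 1100110011001100
  (a & ~c) = 0000000011001100
  ~d = 1010101010101010
  (b | ~d) = 1010111110101111
  ((a & ~c) & (b | ~d)) = 0000000010001100
  (~d | c) = 1011101110111011
  (((a & ~c) & (b | ~d)) | (~d | c)) = 1011101110111111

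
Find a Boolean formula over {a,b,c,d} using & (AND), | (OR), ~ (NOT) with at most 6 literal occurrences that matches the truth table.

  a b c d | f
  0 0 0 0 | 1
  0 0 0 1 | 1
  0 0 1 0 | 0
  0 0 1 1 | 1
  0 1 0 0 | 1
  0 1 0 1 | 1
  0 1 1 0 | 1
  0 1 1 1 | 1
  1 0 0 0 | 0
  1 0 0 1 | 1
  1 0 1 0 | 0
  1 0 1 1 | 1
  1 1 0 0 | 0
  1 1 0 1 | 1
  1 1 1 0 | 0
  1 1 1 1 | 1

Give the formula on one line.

(d | (~a & (~c | b)))

  ~a = 1111111100000000
  ~c = 1100110011001100
  (~c | b) = 1100111111001111
  (~a & (~c | b)) = 1100111100000000
  (d | (~a & (~c | b))) = 1101111101010101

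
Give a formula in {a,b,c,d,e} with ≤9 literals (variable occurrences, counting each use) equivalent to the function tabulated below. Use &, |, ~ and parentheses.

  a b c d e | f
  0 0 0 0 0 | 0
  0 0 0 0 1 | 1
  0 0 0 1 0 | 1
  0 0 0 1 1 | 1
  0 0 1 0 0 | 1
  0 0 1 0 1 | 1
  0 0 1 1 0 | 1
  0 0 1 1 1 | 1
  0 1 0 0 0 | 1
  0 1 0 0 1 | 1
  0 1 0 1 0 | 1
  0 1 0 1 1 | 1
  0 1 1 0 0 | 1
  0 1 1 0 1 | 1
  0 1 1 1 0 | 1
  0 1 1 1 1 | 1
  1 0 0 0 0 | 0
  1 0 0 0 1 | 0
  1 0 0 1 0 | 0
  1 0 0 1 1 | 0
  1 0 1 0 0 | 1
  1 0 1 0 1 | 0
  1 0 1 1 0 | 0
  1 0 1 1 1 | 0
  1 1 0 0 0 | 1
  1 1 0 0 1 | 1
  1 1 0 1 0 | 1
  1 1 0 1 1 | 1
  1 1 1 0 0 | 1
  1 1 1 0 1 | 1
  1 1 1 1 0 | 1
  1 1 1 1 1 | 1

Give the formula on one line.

  ~b = 11111111000000001111111100000000
  ~a = 11111111111111110000000000000000
  (d | e) = 01110111011101110111011101110111
  (~a & (d | e)) = 01110111011101110000000000000000
  (~b & (~a & (d | e))) = 01110111000000000000000000000000
  ~d = 11001100110011001100110011001100
  ~e = 10101010101010101010101010101010
  (~d & ~e) = 10001000100010001000100010001000
  ((~d & ~e) & c) = 00001000000010000000100000001000
  ((~b & (~a & (d | e))) | ((~d & ~e) & c)) = 01111111000010000000100000001000
  (((~b & (~a & (d | e))) | ((~d & ~e) & c)) | b) = 01111111111111110000100011111111

(((~b & (~a & (d | e))) | ((~d & ~e) & c)) | b)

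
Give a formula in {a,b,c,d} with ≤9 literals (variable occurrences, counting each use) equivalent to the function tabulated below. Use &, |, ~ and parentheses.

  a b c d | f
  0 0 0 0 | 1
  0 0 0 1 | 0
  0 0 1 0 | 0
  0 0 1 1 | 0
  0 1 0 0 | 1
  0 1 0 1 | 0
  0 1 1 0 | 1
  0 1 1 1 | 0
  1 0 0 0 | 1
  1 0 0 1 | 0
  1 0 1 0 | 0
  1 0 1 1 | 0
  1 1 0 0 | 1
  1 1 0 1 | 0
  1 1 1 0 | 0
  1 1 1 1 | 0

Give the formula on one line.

(((~a & (c & b)) & (((b & a) & c) | ~d)) | (~c & ~d))

  ~a = 1111111100000000
  (c & b) = 0000001100000011
  (~a & (c & b)) = 0000001100000000
  (b & a) = 0000000000001111
  ((b & a) & c) = 0000000000000011
  ~d = 1010101010101010
  (((b & a) & c) | ~d) = 1010101010101011
  ((~a & (c & b)) & (((b & a) & c) | ~d)) = 0000001000000000
  ~c = 1100110011001100
  (~c & ~d) = 1000100010001000
  (((~a & (c & b)) & (((b & a) & c) | ~d)) | (~c & ~d)) = 1000101010001000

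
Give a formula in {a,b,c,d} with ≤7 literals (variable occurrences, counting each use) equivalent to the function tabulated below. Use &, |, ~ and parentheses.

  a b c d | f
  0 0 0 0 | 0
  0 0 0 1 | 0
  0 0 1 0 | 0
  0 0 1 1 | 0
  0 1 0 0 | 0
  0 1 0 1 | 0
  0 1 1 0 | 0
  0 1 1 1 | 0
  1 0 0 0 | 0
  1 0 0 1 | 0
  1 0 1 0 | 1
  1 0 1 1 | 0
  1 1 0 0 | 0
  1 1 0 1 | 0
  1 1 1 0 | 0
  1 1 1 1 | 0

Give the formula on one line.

(((~d & a) & c) & ((~a | ~d) & (c & ~b)))

  ~d = 1010101010101010
  (~d & a) = 0000000010101010
  ((~d & a) & c) = 0000000000100010
  ~a = 1111111100000000
  (~a | ~d) = 1111111110101010
  ~b = 1111000011110000
  (c & ~b) = 0011000000110000
  ((~a | ~d) & (c & ~b)) = 0011000000100000
  (((~d & a) & c) & ((~a | ~d) & (c & ~b))) = 0000000000100000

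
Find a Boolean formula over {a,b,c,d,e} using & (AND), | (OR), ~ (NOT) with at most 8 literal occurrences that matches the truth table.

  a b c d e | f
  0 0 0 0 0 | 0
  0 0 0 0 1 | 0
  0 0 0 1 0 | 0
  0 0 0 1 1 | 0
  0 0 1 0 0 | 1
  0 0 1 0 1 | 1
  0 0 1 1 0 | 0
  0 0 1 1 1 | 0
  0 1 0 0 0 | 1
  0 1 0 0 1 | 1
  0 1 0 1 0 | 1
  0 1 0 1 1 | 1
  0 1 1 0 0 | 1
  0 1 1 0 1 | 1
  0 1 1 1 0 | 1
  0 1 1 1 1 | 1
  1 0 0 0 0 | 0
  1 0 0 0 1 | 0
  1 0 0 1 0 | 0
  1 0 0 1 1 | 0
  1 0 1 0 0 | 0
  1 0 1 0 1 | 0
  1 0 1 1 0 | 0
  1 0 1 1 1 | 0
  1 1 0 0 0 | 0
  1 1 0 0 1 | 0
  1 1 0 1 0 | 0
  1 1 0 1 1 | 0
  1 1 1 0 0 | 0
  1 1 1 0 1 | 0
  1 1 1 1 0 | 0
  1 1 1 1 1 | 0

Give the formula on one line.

(((~d & (c | a)) | b) & ((~d | (e | b)) & ~a))

  ~d = 11001100110011001100110011001100
  (c | a) = 00001111000011111111111111111111
  (~d & (c | a)) = 00001100000011001100110011001100
  ((~d & (c | a)) | b) = 00001100111111111100110011111111
  (e | b) = 01010101111111110101010111111111
  (~d | (e | b)) = 11011101111111111101110111111111
  ~a = 11111111111111110000000000000000
  ((~d | (e | b)) & ~a) = 11011101111111110000000000000000
  (((~d & (c | a)) | b) & ((~d | (e | b)) & ~a)) = 00001100111111110000000000000000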